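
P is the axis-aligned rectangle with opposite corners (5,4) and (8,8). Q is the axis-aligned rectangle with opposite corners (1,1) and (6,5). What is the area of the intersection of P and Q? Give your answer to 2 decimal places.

|P∩Q|: x∈[5,6], y∈[4,5] → 1·1 = 1.

1.00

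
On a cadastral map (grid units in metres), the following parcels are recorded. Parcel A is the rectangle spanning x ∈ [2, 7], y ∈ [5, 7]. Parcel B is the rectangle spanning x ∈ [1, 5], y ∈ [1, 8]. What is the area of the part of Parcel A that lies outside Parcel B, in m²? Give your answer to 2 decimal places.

4.00

|Parcel A∩Parcel B|: x∈[2,5], y∈[5,7] → 3·2 = 6.
|Parcel A| = 10.
|Parcel A ∖ Parcel B| = |Parcel A| − |Parcel A∩Parcel B| = 10 − 6 = 4.00.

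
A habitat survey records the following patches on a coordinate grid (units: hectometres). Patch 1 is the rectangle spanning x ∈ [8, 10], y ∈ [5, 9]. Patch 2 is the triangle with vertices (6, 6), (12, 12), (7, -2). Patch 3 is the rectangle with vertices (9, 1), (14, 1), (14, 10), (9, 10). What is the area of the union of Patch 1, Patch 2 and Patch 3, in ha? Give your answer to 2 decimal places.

By inclusion–exclusion:
Individual areas: |Patch 1| = 8, |Patch 2| = 27, |Patch 3| = 45.
|Patch 1∩Patch 2| = 7.15.
|Patch 1∩Patch 3|: x∈[9,10], y∈[5,9] → 1·4 = 4.
|Patch 2∩Patch 3| = 6.8143.
|Patch 1∩Patch 2∩Patch 3| = 3.65.
|Patch 1 ∪ Patch 2 ∪ Patch 3| = 80 − 17.9643 + 3.65 = 65.69.

65.69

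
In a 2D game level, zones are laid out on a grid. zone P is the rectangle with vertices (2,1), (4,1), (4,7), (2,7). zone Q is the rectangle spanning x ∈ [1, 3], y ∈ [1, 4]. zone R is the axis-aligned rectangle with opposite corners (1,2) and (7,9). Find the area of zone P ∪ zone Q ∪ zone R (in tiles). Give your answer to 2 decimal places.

45.00

By inclusion–exclusion:
Individual areas: |zone P| = 12, |zone Q| = 6, |zone R| = 42.
|zone P∩zone Q|: x∈[2,3], y∈[1,4] → 1·3 = 3.
|zone P∩zone R|: x∈[2,4], y∈[2,7] → 2·5 = 10.
|zone Q∩zone R|: x∈[1,3], y∈[2,4] → 2·2 = 4.
|zone P∩zone Q∩zone R| = 2.
|zone P ∪ zone Q ∪ zone R| = 60 − 17 + 2 = 45.00.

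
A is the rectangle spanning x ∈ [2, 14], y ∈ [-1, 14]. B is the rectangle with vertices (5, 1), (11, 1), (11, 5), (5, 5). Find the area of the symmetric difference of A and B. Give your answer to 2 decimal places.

|A∩B|: x∈[5,11], y∈[1,5] → 6·4 = 24.
|A △ B| = |A| + |B| − 2·|A∩B| = 180 + 24 − 48 = 156.00.

156.00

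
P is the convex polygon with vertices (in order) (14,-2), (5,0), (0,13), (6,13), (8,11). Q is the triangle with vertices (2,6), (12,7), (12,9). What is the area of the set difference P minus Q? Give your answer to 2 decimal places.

|P| = 105.5, |P∩Q| = 5.7535.
|P ∖ Q| = |P| − |P∩Q| = 105.5 − 5.7535 = 99.75.

99.75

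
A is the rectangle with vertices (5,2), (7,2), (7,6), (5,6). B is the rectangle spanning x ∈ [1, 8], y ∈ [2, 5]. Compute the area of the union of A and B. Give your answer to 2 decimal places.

By inclusion–exclusion:
Individual areas: |A| = 8, |B| = 21.
|A∩B|: x∈[5,7], y∈[2,5] → 2·3 = 6.
|A ∪ B| = 29 − 6 = 23.00.

23.00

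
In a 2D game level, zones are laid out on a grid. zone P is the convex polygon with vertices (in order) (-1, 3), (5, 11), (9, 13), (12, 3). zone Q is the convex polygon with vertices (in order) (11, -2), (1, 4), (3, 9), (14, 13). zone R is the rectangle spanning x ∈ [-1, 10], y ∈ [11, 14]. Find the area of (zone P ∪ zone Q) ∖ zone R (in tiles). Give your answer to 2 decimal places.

|zone P ∪ zone Q| = 119.6546.
|(zone P ∪ zone Q) ∩ zone R| = 4.8107.
|(zone P ∪ zone Q) ∖ zone R| = 119.6546 − 4.8107 = 114.84.

114.84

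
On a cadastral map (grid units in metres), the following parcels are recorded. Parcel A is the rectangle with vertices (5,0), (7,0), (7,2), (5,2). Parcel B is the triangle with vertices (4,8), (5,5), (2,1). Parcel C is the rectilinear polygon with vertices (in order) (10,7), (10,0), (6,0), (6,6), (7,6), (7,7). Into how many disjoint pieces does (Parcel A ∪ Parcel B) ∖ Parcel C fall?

(Parcel A ∪ Parcel B) ∖ Parcel C splits into 2 disjoint pieces (area 2, area 6.5).

2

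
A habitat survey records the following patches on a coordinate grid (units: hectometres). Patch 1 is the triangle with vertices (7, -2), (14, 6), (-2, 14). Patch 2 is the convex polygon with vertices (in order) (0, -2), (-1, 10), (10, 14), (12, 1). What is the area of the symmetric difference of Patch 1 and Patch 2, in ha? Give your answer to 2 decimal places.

86.70

|Patch 1| = 92, |Patch 2| = 149, |Patch 1∩Patch 2| = 77.1482.
|Patch 1 △ Patch 2| = |Patch 1| + |Patch 2| − 2·|Patch 1∩Patch 2| = 92 + 149 − 154.2963 = 86.70.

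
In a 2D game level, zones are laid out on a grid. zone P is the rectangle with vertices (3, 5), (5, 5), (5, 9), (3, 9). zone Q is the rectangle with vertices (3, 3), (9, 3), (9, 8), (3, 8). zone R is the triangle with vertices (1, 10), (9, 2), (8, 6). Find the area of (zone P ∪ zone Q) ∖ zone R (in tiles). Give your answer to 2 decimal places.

|zone P ∪ zone Q| = 32.
|(zone P ∪ zone Q) ∩ zone R| = 10.7679.
|(zone P ∪ zone Q) ∖ zone R| = 32 − 10.7679 = 21.23.

21.23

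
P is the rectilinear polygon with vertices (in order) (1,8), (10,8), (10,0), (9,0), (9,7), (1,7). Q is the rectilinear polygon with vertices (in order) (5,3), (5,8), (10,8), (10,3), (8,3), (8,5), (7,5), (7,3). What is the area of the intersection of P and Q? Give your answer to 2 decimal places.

9.00

The intersection is the polygon with vertices (10,8), (10,3), (9,3), (9,7), (5,7), (5,8).
By the shoelace formula its area is 9.00.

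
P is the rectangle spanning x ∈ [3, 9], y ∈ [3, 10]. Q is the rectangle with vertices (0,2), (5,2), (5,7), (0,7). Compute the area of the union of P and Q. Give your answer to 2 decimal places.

59.00

By inclusion–exclusion:
Individual areas: |P| = 42, |Q| = 25.
|P∩Q|: x∈[3,5], y∈[3,7] → 2·4 = 8.
|P ∪ Q| = 67 − 8 = 59.00.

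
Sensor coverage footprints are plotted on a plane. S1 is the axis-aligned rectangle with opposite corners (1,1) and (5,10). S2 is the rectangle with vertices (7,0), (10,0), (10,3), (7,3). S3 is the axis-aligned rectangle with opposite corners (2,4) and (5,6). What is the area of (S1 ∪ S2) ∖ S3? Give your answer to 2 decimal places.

39.00

|S1 ∪ S2| = 45.
|(S1 ∪ S2) ∩ S3| = 6.
|(S1 ∪ S2) ∖ S3| = 45 − 6 = 39.00.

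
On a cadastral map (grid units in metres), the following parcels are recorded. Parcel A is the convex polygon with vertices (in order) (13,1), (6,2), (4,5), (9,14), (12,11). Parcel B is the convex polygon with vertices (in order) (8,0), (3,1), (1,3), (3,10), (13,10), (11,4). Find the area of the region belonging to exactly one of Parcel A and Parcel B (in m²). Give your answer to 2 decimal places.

59.18

|Parcel A| = 73.5, |Parcel B| = 86.5, |Parcel A∩Parcel B| = 50.4113.
|Parcel A △ Parcel B| = |Parcel A| + |Parcel B| − 2·|Parcel A∩Parcel B| = 73.5 + 86.5 − 100.8225 = 59.18.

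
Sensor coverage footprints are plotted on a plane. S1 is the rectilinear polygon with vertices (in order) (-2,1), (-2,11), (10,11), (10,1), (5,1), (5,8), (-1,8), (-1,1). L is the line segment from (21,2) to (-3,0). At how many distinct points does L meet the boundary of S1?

2

The segment meets the boundary at (9,1), (10,1.083).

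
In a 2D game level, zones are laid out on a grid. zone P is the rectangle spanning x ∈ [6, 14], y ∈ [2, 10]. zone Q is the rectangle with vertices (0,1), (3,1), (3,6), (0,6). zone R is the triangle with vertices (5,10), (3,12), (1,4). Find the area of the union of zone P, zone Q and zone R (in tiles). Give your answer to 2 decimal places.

88.17

By inclusion–exclusion:
Individual areas: |zone P| = 64, |zone Q| = 15, |zone R| = 10.
|zone P∩zone Q| = 0 (no overlap).
|zone P∩zone R| = 0.
|zone Q∩zone R| = 0.8333.
|zone P∩zone Q∩zone R| = 0.
|zone P ∪ zone Q ∪ zone R| = 89 − 0.8333 + 0 = 88.17.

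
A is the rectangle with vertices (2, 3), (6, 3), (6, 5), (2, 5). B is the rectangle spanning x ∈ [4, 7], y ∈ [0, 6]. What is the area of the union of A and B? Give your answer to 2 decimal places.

22.00

By inclusion–exclusion:
Individual areas: |A| = 8, |B| = 18.
|A∩B|: x∈[4,6], y∈[3,5] → 2·2 = 4.
|A ∪ B| = 26 − 4 = 22.00.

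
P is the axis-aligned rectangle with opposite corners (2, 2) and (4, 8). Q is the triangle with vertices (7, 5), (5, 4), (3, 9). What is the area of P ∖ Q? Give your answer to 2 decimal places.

|P| = 12, |P∩Q| = 0.45.
|P ∖ Q| = |P| − |P∩Q| = 12 − 0.45 = 11.55.

11.55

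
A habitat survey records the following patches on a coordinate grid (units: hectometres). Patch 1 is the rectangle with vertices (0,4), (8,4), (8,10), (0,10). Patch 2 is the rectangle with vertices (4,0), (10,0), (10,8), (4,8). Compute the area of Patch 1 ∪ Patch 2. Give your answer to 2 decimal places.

By inclusion–exclusion:
Individual areas: |Patch 1| = 48, |Patch 2| = 48.
|Patch 1∩Patch 2|: x∈[4,8], y∈[4,8] → 4·4 = 16.
|Patch 1 ∪ Patch 2| = 96 − 16 = 80.00.

80.00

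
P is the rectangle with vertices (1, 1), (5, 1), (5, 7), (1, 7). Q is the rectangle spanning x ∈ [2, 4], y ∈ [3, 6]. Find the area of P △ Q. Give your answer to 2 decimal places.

|P∩Q|: x∈[2,4], y∈[3,6] → 2·3 = 6.
|P △ Q| = |P| + |Q| − 2·|P∩Q| = 24 + 6 − 12 = 18.00.

18.00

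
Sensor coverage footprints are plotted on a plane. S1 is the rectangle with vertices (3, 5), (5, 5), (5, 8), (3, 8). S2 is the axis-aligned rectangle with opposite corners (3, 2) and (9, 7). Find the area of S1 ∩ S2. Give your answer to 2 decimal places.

4.00

|S1∩S2|: x∈[3,5], y∈[5,7] → 2·2 = 4.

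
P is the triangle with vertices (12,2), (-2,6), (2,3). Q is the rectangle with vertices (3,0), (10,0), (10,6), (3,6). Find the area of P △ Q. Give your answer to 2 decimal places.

|P| = 13, |Q| = 42, |P∩Q| = 7.15.
|P △ Q| = |P| + |Q| − 2·|P∩Q| = 13 + 42 − 14.3 = 40.70.

40.70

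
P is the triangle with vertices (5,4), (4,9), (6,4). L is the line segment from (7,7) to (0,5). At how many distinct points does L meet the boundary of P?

The segment meets the boundary at (4.541,6.297), (5.026,6.436).

2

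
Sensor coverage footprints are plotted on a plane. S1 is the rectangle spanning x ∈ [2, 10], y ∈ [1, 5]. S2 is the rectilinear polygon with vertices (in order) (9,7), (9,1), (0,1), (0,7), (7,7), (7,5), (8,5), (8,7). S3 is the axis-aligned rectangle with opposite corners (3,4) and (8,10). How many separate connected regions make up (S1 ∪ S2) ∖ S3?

1

(S1 ∪ S2) ∖ S3 is a single connected region.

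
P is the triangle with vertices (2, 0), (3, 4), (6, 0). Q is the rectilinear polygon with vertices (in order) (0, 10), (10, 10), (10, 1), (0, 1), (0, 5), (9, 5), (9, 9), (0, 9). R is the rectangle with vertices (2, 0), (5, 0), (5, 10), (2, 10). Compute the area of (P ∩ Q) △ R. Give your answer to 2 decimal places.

|P ∩ Q| = 4.5.
|(P ∩ Q) ∩ R| = 4.4583.
|(P ∩ Q) △ R| = 4.5 + 30 − 8.9167 = 25.58.

25.58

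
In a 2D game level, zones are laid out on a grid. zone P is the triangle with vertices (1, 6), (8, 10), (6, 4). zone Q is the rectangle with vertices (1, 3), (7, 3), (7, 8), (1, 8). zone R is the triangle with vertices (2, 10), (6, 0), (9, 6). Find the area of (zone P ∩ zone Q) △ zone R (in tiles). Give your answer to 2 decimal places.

20.65

|zone P ∩ zone Q| = 14.
|(zone P ∩ zone Q) ∩ zone R| = 10.1755.
|(zone P ∩ zone Q) △ zone R| = 14 + 27 − 20.3511 = 20.65.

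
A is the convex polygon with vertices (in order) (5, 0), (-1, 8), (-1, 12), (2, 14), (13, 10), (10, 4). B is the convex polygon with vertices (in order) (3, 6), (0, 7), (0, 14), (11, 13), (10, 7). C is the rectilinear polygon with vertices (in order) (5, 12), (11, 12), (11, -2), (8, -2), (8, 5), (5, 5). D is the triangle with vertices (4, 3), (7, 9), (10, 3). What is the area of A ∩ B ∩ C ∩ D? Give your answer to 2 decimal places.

The intersection is the polygon with vertices (5.692,6.385), (7,9), (8.133,6.733).
By the shoelace formula its area is 2.96.

2.96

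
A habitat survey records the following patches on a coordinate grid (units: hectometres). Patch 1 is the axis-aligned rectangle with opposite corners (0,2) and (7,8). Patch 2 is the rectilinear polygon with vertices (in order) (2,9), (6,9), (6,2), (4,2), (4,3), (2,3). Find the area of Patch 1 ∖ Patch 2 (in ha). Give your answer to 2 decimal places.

|Patch 1| = 42, |Patch 1∩Patch 2| = 22.
|Patch 1 ∖ Patch 2| = |Patch 1| − |Patch 1∩Patch 2| = 42 − 22 = 20.00.

20.00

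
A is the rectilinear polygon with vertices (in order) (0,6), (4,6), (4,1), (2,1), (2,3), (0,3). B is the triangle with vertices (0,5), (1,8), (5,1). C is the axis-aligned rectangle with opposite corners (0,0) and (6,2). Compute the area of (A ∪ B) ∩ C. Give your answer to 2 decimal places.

2.31

The region (A ∪ B) ∩ C is the polygon with vertices (5,1), (4,1.8), (4,1), (2,1), (2,2), (4.429,2).
By the shoelace formula its area is 2.31.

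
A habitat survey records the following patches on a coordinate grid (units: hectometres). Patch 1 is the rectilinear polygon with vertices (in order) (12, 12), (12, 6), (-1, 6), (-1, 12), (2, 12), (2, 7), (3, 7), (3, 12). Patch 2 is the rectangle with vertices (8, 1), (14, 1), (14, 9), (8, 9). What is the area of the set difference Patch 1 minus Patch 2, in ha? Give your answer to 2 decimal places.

61.00

|Patch 1| = 73, |Patch 1∩Patch 2| = 12.
|Patch 1 ∖ Patch 2| = |Patch 1| − |Patch 1∩Patch 2| = 73 − 12 = 61.00.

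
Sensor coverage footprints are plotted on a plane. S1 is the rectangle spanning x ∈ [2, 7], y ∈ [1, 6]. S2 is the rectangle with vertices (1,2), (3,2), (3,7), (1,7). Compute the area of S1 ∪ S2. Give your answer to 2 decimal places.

By inclusion–exclusion:
Individual areas: |S1| = 25, |S2| = 10.
|S1∩S2|: x∈[2,3], y∈[2,6] → 1·4 = 4.
|S1 ∪ S2| = 35 − 4 = 31.00.

31.00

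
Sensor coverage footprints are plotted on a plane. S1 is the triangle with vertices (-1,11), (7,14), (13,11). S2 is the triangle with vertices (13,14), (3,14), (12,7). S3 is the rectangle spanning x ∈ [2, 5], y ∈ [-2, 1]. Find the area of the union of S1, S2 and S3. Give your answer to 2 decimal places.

51.85

By inclusion–exclusion:
Individual areas: |S1| = 21, |S2| = 35, |S3| = 9.
|S1∩S2| = 13.1473.
|S1∩S3| = 0.
|S2∩S3| = 0.
|S1∩S2∩S3| = 0.
|S1 ∪ S2 ∪ S3| = 65 − 13.1473 + 0 = 51.85.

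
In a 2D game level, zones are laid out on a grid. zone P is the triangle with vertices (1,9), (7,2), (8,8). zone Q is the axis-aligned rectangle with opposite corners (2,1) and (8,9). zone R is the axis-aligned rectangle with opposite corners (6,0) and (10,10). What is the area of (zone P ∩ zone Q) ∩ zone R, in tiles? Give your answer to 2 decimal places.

The region (zone P ∩ zone Q) ∩ zone R is the polygon with vertices (6,3.167), (6,8.286), (8,8), (7,2).
By the shoelace formula its area is 8.70.

8.70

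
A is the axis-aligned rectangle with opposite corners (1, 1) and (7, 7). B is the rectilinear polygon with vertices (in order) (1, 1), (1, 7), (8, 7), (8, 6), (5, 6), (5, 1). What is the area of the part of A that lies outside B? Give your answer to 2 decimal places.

|A| = 36, |A∩B| = 26.
|A ∖ B| = |A| − |A∩B| = 36 − 26 = 10.00.

10.00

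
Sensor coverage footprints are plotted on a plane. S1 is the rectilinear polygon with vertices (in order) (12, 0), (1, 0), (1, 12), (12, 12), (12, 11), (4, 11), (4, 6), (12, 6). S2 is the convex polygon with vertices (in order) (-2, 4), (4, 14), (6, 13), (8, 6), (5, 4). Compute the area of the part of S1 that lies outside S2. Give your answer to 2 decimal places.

|S1| = 92, |S1∩S2| = 28.7286.
|S1 ∖ S2| = |S1| − |S1∩S2| = 92 − 28.7286 = 63.27.

63.27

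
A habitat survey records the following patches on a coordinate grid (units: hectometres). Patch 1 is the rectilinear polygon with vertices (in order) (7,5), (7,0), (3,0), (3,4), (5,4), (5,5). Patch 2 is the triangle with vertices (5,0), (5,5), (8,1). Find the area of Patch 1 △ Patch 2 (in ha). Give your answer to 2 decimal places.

|Patch 1| = 18, |Patch 2| = 7.5, |Patch 1∩Patch 2| = 6.6667.
|Patch 1 △ Patch 2| = |Patch 1| + |Patch 2| − 2·|Patch 1∩Patch 2| = 18 + 7.5 − 13.3333 = 12.17.

12.17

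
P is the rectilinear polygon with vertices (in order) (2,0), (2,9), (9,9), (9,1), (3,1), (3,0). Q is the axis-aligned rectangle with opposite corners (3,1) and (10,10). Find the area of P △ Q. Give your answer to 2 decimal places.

|P| = 57, |Q| = 63, |P∩Q| = 48.
|P △ Q| = |P| + |Q| − 2·|P∩Q| = 57 + 63 − 96 = 24.00.

24.00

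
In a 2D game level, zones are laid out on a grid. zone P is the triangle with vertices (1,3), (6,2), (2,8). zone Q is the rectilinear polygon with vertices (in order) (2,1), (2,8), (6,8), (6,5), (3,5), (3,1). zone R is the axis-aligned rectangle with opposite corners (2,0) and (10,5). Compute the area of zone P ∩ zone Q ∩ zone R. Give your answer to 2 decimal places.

2.30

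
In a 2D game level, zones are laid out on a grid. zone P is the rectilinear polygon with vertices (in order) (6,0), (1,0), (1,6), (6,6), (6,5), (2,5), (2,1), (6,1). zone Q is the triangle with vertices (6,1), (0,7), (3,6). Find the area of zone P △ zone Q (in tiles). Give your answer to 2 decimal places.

|zone P| = 14, |zone Q| = 6, |zone P∩zone Q| = 1.8.
|zone P △ zone Q| = |zone P| + |zone Q| − 2·|zone P∩zone Q| = 14 + 6 − 3.6 = 16.40.

16.40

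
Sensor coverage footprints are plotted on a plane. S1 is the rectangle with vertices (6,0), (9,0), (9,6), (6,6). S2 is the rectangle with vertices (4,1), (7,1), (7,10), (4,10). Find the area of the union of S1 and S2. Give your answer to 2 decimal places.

By inclusion–exclusion:
Individual areas: |S1| = 18, |S2| = 27.
|S1∩S2|: x∈[6,7], y∈[1,6] → 1·5 = 5.
|S1 ∪ S2| = 45 − 5 = 40.00.

40.00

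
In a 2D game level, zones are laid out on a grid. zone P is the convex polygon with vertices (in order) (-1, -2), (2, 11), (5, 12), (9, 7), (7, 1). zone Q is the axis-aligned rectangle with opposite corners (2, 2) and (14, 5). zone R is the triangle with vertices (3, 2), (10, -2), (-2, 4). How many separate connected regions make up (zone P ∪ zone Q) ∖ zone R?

2

(zone P ∪ zone Q) ∖ zone R splits into 2 disjoint pieces (area 84.3108, area 14.1564).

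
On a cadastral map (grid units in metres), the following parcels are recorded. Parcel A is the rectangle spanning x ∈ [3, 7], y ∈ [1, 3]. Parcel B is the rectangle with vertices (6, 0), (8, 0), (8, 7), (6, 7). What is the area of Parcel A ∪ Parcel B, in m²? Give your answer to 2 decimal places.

By inclusion–exclusion:
Individual areas: |Parcel A| = 8, |Parcel B| = 14.
|Parcel A∩Parcel B|: x∈[6,7], y∈[1,3] → 1·2 = 2.
|Parcel A ∪ Parcel B| = 22 − 2 = 20.00.

20.00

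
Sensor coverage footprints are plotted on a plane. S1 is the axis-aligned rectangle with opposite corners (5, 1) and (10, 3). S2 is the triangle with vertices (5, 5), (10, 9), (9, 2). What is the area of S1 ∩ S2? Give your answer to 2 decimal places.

0.74

The intersection is the polygon with vertices (9.143,3), (9,2), (7.667,3).
By the shoelace formula its area is 0.74.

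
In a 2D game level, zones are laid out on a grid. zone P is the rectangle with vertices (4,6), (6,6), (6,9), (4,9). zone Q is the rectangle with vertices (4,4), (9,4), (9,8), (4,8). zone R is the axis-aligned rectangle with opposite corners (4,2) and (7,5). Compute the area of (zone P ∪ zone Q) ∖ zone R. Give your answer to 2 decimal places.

19.00

|zone P ∪ zone Q| = 22.
|(zone P ∪ zone Q) ∩ zone R| = 3.
|(zone P ∪ zone Q) ∖ zone R| = 22 − 3 = 19.00.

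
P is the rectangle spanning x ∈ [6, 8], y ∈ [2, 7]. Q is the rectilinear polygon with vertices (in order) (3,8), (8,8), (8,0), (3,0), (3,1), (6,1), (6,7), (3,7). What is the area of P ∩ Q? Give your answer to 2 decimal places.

The intersection is the polygon with vertices (8,2), (6,2), (6,7), (8,7).
By the shoelace formula its area is 10.00.

10.00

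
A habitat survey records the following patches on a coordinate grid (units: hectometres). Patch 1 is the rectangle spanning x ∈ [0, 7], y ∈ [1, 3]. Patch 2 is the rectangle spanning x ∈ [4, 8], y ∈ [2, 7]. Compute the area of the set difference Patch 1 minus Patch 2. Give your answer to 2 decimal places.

11.00

|Patch 1∩Patch 2|: x∈[4,7], y∈[2,3] → 3·1 = 3.
|Patch 1| = 14.
|Patch 1 ∖ Patch 2| = |Patch 1| − |Patch 1∩Patch 2| = 14 − 3 = 11.00.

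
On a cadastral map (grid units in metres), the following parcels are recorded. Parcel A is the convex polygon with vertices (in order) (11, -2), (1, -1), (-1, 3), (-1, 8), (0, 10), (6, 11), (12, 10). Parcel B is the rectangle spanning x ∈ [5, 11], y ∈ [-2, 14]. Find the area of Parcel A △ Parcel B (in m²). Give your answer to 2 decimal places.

91.93

|Parcel A| = 144, |Parcel B| = 96, |Parcel A∩Parcel B| = 74.0333.
|Parcel A △ Parcel B| = |Parcel A| + |Parcel B| − 2·|Parcel A∩Parcel B| = 144 + 96 − 148.0667 = 91.93.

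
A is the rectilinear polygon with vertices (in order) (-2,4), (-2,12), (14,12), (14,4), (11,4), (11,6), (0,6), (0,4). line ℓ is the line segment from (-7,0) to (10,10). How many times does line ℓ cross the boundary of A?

The segment meets the boundary at (3.2,6), (0,4.118), (-0.2,4).

3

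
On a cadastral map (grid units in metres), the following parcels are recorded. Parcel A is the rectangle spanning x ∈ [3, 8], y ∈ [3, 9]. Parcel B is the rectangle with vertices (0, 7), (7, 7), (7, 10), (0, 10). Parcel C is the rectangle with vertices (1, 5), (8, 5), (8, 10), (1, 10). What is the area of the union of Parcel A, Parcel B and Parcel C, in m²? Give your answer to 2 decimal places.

By inclusion–exclusion:
Individual areas: |Parcel A| = 30, |Parcel B| = 21, |Parcel C| = 35.
|Parcel A∩Parcel B|: x∈[3,7], y∈[7,9] → 4·2 = 8.
|Parcel A∩Parcel C|: x∈[3,8], y∈[5,9] → 5·4 = 20.
|Parcel B∩Parcel C|: x∈[1,7], y∈[7,10] → 6·3 = 18.
|Parcel A∩Parcel B∩Parcel C| = 8.
|Parcel A ∪ Parcel B ∪ Parcel C| = 86 − 46 + 8 = 48.00.

48.00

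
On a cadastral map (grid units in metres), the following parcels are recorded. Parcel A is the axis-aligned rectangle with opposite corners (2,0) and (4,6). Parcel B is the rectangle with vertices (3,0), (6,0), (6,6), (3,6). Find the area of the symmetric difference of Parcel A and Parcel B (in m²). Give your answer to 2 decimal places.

|Parcel A∩Parcel B|: x∈[3,4], y∈[0,6] → 1·6 = 6.
|Parcel A △ Parcel B| = |Parcel A| + |Parcel B| − 2·|Parcel A∩Parcel B| = 12 + 18 − 12 = 18.00.

18.00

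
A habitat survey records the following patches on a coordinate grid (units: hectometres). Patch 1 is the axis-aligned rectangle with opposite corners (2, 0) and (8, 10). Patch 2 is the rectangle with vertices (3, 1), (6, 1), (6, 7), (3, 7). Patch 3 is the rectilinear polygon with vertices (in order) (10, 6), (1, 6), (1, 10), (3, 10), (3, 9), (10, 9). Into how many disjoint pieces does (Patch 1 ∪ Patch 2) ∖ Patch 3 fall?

2

(Patch 1 ∪ Patch 2) ∖ Patch 3 splits into 2 disjoint pieces (area 36, area 5).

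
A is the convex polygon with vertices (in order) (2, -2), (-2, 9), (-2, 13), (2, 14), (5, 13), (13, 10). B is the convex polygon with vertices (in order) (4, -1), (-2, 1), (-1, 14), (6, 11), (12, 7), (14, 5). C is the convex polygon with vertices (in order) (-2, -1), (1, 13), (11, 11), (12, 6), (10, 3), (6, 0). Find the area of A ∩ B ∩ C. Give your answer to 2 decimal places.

89.78

The intersection is the polygon with vertices (6,11), (10.914,7.724), (3.553,-0.306), (2.364,-0.455), (1.31,-0.103), (-0.652,5.292), (1,13), (1.625,12.875).
By the shoelace formula its area is 89.78.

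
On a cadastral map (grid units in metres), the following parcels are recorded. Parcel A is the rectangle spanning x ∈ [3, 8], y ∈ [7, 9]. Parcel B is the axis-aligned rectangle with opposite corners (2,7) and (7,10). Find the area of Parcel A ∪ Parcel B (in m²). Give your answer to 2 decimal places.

By inclusion–exclusion:
Individual areas: |Parcel A| = 10, |Parcel B| = 15.
|Parcel A∩Parcel B|: x∈[3,7], y∈[7,9] → 4·2 = 8.
|Parcel A ∪ Parcel B| = 25 − 8 = 17.00.

17.00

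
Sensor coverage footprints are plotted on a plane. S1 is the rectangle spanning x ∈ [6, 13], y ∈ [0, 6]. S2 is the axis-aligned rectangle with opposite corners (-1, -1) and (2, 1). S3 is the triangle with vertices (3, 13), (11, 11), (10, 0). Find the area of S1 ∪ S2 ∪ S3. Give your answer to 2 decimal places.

81.67

By inclusion–exclusion:
Individual areas: |S1| = 42, |S2| = 6, |S3| = 45.
|S1∩S2| = 0 (no overlap).
|S1∩S3| = 11.3287.
|S2∩S3| = 0.
|S1∩S2∩S3| = 0.
|S1 ∪ S2 ∪ S3| = 93 − 11.3287 + 0 = 81.67.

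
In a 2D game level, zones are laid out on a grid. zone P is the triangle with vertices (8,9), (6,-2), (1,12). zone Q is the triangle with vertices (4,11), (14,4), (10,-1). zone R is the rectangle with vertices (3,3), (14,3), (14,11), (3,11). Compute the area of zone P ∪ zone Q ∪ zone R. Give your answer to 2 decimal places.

109.90

By inclusion–exclusion:
Individual areas: |zone P| = 41.5, |zone Q| = 39, |zone R| = 88.
|zone P∩zone Q| = 7.9272.
|zone P∩zone R| = 29.9963.
|zone Q∩zone R| = 28.6.
|zone P∩zone Q∩zone R| = 7.9272.
|zone P ∪ zone Q ∪ zone R| = 168.5 − 66.5235 + 7.9272 = 109.90.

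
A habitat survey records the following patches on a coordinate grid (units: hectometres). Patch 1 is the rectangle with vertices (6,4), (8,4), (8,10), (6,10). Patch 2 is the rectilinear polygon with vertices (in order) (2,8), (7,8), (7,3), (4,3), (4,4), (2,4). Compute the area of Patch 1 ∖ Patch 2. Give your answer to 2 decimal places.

8.00

|Patch 1| = 12, |Patch 1∩Patch 2| = 4.
|Patch 1 ∖ Patch 2| = |Patch 1| − |Patch 1∩Patch 2| = 12 − 4 = 8.00.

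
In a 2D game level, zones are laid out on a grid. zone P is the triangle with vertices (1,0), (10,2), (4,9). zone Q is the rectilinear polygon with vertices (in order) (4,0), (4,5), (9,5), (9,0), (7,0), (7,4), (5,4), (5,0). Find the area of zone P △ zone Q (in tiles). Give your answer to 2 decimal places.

|zone P| = 37.5, |zone Q| = 17, |zone P∩zone Q| = 11.6706.
|zone P △ zone Q| = |zone P| + |zone Q| − 2·|zone P∩zone Q| = 37.5 + 17 − 23.3413 = 31.16.

31.16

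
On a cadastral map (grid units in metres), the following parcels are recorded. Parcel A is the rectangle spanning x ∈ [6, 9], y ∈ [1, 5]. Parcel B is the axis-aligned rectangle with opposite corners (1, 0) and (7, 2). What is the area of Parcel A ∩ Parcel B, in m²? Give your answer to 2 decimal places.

1.00

|Parcel A∩Parcel B|: x∈[6,7], y∈[1,2] → 1·1 = 1.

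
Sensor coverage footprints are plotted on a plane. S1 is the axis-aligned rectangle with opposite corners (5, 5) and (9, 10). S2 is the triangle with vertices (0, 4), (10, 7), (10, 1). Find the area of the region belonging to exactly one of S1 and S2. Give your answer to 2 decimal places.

41.20

|S1| = 20, |S2| = 30, |S1∩S2| = 4.4.
|S1 △ S2| = |S1| + |S2| − 2·|S1∩S2| = 20 + 30 − 8.8 = 41.20.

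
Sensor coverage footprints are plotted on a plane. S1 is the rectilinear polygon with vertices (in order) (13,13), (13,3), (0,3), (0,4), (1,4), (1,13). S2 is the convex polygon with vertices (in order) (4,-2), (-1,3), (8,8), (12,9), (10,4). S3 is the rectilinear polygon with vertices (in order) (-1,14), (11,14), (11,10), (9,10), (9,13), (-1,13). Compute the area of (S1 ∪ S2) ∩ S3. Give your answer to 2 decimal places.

|S1 ∪ S2| = 146.2889.
|(S1 ∪ S2) ∩ S3| = 6.00.

6.00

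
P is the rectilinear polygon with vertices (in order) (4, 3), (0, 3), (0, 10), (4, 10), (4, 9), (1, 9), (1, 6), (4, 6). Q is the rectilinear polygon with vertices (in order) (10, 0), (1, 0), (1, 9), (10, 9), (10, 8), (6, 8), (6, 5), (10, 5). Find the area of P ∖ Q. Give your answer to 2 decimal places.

|P| = 19, |P∩Q| = 9.
|P ∖ Q| = |P| − |P∩Q| = 19 − 9 = 10.00.

10.00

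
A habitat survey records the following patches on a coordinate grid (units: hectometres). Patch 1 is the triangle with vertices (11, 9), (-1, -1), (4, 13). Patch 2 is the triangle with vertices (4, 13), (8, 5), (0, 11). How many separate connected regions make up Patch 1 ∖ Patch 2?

Patch 1 ∖ Patch 2 splits into 2 disjoint pieces (area 17.3529, area 28.4394).

2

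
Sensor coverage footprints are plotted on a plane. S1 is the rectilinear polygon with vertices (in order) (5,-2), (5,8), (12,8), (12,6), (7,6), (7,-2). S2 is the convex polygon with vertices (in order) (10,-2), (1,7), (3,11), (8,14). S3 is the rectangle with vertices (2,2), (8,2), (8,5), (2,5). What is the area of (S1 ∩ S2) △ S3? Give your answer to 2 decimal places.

|S1 ∩ S2| = 15.75.
|(S1 ∩ S2) ∩ S3| = 5.5.
|(S1 ∩ S2) △ S3| = 15.75 + 18 − 11 = 22.75.

22.75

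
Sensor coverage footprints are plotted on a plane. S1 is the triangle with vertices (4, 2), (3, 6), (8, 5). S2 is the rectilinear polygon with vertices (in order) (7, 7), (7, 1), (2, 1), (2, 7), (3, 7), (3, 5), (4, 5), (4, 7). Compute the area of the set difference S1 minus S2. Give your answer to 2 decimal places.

|S1| = 9.5, |S1∩S2| = 8.25.
|S1 ∖ S2| = |S1| − |S1∩S2| = 9.5 − 8.25 = 1.25.

1.25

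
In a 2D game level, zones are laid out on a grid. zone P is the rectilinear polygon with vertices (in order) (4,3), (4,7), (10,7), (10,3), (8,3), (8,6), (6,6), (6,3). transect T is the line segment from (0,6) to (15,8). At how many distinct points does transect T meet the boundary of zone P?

2

The segment meets the boundary at (7.5,7), (4,6.533).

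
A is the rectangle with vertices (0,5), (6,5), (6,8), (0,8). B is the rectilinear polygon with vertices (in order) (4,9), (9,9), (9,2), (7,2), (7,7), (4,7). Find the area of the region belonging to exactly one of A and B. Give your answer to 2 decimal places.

|A| = 18, |B| = 20, |A∩B| = 2.
|A △ B| = |A| + |B| − 2·|A∩B| = 18 + 20 − 4 = 34.00.

34.00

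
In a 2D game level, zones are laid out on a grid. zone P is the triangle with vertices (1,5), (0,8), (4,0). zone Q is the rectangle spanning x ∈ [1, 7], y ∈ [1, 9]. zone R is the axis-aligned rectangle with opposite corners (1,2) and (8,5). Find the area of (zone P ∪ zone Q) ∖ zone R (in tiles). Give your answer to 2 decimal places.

30.55

|zone P ∪ zone Q| = 48.55.
|(zone P ∪ zone Q) ∩ zone R| = 18.
|(zone P ∪ zone Q) ∖ zone R| = 48.55 − 18 = 30.55.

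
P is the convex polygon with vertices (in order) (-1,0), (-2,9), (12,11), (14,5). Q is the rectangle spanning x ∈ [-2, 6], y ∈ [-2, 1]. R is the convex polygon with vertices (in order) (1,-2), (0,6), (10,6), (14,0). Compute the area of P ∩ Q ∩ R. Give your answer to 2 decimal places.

0.30

The intersection is the polygon with vertices (2,1), (0.68,0.56), (0.625,1).
By the shoelace formula its area is 0.30.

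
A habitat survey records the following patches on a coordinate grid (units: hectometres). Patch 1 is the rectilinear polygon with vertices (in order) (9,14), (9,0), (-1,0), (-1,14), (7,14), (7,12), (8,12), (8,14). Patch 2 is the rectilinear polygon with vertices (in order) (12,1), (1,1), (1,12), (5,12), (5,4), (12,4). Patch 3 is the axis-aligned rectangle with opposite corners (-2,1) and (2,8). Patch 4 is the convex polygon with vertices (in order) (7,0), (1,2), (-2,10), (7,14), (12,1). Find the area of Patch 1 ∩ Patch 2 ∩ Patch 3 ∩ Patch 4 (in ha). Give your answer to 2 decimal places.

6.17

The intersection is the polygon with vertices (1,8), (2,8), (2,1.667), (1,2).
By the shoelace formula its area is 6.17.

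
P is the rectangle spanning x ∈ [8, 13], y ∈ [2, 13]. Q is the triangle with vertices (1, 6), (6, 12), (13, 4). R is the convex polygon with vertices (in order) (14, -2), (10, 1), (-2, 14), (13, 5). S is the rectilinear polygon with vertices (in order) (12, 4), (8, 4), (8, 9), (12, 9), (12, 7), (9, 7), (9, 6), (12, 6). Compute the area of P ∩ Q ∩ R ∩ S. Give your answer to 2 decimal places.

The intersection is the polygon with vertices (8,4.833), (8,8), (9.667,7), (9,7), (9,6), (11.25,6), (12,5.143), (12,4.167).
By the shoelace formula its area is 7.51.

7.51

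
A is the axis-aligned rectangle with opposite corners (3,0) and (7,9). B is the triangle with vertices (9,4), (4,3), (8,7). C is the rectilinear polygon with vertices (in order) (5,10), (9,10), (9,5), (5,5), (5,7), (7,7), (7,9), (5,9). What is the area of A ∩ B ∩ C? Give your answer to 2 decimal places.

The intersection is the polygon with vertices (7,6), (7,5), (6,5).
By the shoelace formula its area is 0.50.

0.50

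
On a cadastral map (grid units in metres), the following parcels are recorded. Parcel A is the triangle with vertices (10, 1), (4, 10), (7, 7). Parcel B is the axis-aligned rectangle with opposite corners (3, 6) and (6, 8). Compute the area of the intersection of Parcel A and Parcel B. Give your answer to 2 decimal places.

0.33

The intersection is the polygon with vertices (5.333,8), (6,8), (6,7).
By the shoelace formula its area is 0.33.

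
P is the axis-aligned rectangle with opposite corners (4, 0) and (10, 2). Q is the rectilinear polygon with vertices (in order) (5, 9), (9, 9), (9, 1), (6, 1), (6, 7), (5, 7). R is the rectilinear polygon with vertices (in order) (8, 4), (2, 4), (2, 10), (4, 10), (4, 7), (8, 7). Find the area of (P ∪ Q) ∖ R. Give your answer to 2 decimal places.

29.00

|P ∪ Q| = 35.
|(P ∪ Q) ∩ R| = 6.
|(P ∪ Q) ∖ R| = 35 − 6 = 29.00.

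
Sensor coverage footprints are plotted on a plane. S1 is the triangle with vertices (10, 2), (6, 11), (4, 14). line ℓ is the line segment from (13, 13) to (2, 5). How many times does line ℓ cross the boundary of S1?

2

The segment meets the boundary at (6.767,8.467), (7.038,8.664).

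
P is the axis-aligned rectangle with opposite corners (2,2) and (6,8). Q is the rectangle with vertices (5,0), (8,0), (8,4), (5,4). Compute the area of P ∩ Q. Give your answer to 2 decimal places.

|P∩Q|: x∈[5,6], y∈[2,4] → 1·2 = 2.

2.00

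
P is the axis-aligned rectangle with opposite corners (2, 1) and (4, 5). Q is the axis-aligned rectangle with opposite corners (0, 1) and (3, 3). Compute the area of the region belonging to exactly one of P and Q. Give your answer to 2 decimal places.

|P∩Q|: x∈[2,3], y∈[1,3] → 1·2 = 2.
|P △ Q| = |P| + |Q| − 2·|P∩Q| = 8 + 6 − 4 = 10.00.

10.00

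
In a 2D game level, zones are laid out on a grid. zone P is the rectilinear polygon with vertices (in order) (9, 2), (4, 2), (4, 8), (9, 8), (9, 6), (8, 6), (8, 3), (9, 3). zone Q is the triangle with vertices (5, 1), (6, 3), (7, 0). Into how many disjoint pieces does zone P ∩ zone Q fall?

1

zone P ∩ zone Q is a single connected region.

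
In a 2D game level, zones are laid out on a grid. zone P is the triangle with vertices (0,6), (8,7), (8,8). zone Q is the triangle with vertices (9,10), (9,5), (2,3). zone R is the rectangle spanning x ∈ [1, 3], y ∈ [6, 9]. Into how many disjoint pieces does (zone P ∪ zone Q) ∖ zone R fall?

2

(zone P ∪ zone Q) ∖ zone R splits into 2 disjoint pieces (area 0.0625, area 19.3185).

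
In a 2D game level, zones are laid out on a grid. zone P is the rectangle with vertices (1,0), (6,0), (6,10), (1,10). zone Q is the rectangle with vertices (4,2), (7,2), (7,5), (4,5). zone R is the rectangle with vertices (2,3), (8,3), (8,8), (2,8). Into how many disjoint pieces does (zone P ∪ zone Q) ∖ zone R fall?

1

(zone P ∪ zone Q) ∖ zone R is a single connected region.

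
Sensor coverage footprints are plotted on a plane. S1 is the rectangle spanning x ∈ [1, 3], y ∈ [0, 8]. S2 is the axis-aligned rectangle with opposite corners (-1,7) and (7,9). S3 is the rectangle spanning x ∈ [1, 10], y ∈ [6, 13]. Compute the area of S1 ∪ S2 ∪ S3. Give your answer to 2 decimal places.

By inclusion–exclusion:
Individual areas: |S1| = 16, |S2| = 16, |S3| = 63.
|S1∩S2|: x∈[1,3], y∈[7,8] → 2·1 = 2.
|S1∩S3|: x∈[1,3], y∈[6,8] → 2·2 = 4.
|S2∩S3|: x∈[1,7], y∈[7,9] → 6·2 = 12.
|S1∩S2∩S3| = 2.
|S1 ∪ S2 ∪ S3| = 95 − 18 + 2 = 79.00.

79.00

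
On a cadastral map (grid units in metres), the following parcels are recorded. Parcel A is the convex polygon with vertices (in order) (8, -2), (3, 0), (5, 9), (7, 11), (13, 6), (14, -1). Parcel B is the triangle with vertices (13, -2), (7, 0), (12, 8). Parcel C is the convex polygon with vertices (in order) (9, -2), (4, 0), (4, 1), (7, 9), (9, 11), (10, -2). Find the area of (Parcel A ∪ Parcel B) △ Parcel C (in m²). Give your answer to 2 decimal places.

|Parcel A ∪ Parcel B| = 97.5142.
|(Parcel A ∪ Parcel B) ∩ Parcel C| = 45.358.
|(Parcel A ∪ Parcel B) △ Parcel C| = 97.5142 + 46.5 − 90.716 = 53.30.

53.30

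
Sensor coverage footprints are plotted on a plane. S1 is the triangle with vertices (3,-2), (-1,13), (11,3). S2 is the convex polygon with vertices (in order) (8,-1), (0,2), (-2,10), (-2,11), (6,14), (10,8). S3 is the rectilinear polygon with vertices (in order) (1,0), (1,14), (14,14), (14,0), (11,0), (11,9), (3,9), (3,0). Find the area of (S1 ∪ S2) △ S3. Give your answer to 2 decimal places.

|S1 ∪ S2| = 130.3142.
|(S1 ∪ S2) ∩ S3| = 44.837.
|(S1 ∪ S2) △ S3| = 130.3142 + 110 − 89.6741 = 150.64.

150.64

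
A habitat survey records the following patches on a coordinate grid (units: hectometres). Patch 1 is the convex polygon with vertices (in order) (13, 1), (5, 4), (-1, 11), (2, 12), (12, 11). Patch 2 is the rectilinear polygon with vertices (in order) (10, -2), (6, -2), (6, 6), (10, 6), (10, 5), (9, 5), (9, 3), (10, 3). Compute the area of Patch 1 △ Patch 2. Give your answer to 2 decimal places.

99.50

|Patch 1| = 90.5, |Patch 2| = 30, |Patch 1∩Patch 2| = 10.5.
|Patch 1 △ Patch 2| = |Patch 1| + |Patch 2| − 2·|Patch 1∩Patch 2| = 90.5 + 30 − 21 = 99.50.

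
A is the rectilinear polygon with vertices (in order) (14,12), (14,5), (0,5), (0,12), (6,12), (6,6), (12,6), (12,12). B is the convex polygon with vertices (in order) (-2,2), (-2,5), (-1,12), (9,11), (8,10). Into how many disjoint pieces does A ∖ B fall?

2

A ∖ B splits into 2 disjoint pieces (area 27.225, area 2.4).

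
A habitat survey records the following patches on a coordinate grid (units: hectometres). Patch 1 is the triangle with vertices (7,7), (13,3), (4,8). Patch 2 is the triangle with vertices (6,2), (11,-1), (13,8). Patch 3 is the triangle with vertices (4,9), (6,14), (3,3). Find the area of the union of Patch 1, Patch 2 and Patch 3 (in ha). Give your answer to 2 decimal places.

By inclusion–exclusion:
Individual areas: |Patch 1| = 3, |Patch 2| = 25.5, |Patch 3| = 3.5.
|Patch 1∩Patch 2| = 0.592.
|Patch 1∩Patch 3| = 0.0117.
|Patch 2∩Patch 3| = 0.
|Patch 1∩Patch 2∩Patch 3| = 0.
|Patch 1 ∪ Patch 2 ∪ Patch 3| = 32 − 0.6037 + 0 = 31.40.

31.40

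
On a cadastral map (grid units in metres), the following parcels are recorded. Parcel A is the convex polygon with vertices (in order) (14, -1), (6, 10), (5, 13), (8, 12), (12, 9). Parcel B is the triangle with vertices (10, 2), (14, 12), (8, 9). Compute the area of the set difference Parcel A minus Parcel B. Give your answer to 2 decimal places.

|Parcel A| = 40, |Parcel A∩Parcel B| = 16.3896.
|Parcel A ∖ Parcel B| = |Parcel A| − |Parcel A∩Parcel B| = 40 − 16.3896 = 23.61.

23.61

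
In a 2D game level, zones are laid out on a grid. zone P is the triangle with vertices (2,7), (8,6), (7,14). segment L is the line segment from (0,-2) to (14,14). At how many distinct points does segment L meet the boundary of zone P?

The segment meets the boundary at (7.875,7), (7.127,6.145).

2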